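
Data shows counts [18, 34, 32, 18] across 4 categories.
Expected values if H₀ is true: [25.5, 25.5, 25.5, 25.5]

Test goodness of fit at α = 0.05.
Chi-square goodness of fit test:
H₀: observed counts match expected distribution
H₁: observed counts differ from expected distribution
df = k - 1 = 3
χ² = Σ(O - E)²/E
   = (18 - 25.5)²/25.5 + (34 - 25.5)²/25.5 + (32 - 25.5)²/25.5 + (18 - 25.5)²/25.5
   = 2.206 + 2.833 + 1.657 + 2.206
   = 8.90
p-value = 0.0306

Since p-value < α = 0.05, we reject H₀.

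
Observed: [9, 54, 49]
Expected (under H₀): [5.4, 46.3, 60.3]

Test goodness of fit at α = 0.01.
Chi-square goodness of fit test:
H₀: observed counts match expected distribution
H₁: observed counts differ from expected distribution
df = k - 1 = 2
χ² = Σ(O - E)²/E
   = (9 - 5.4)²/5.4 + (54 - 46.3)²/46.3 + (49 - 60.3)²/60.3
   = 2.400 + 1.281 + 2.118
   = 5.80
p-value = 0.0551

Since p-value > α = 0.01, we fail to reject H₀.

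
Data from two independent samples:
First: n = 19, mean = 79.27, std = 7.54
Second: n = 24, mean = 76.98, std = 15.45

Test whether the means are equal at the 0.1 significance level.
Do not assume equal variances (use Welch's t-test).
Welch's two-sample t-test:
H₀: μ₁ = μ₂
H₁: μ₁ ≠ μ₂
s₁²/n₁ = 7.54²/19 = 2.9922,  s₂²/n₂ = 15.45²/24 = 9.9459
SE = √(s₁²/n₁ + s₂²/n₂) = √(2.9922 + 9.9459) = 3.5970
df (Welch-Satterthwaite) = (s₁²/n₁ + s₂²/n₂)² / [(s₁²/n₁)²/(n₁-1) + (s₂²/n₂)²/(n₂-1)] ≈ 34.89
t = (x̄₁ - x̄₂) / SE = (79.27 - 76.98) / 3.5970 = 2.29 / 3.5970 = 0.637
p-value = 0.5285

Since p-value > α = 0.1, we fail to reject H₀.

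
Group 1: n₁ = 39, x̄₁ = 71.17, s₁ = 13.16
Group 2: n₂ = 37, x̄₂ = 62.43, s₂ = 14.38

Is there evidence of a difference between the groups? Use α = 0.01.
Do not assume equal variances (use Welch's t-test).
Welch's two-sample t-test:
H₀: μ₁ = μ₂
H₁: μ₁ ≠ μ₂
s₁²/n₁ = 13.16²/39 = 4.4407,  s₂²/n₂ = 14.38²/37 = 5.5888
SE = √(s₁²/n₁ + s₂²/n₂) = √(4.4407 + 5.5888) = 3.1669
df (Welch-Satterthwaite) = (s₁²/n₁ + s₂²/n₂)² / [(s₁²/n₁)²/(n₁-1) + (s₂²/n₂)²/(n₂-1)] ≈ 72.55
t = (x̄₁ - x̄₂) / SE = (71.17 - 62.43) / 3.1669 = 8.74 / 3.1669 = 2.760
p-value = 0.0073

Since p-value < α = 0.01, we reject H₀.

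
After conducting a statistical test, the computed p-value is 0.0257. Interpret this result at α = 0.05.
Since p = 0.0257 < α = 0.05, reject H₀.
There is sufficient evidence to reject the null hypothesis; the result is statistically significant at the 0.05 level.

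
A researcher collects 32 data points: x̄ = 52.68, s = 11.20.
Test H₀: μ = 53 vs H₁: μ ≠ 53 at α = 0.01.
One-sample t-test:
H₀: μ = 53
H₁: μ ≠ 53
df = n - 1 = 31
t = (x̄ - μ₀) / (s/√n) = (52.68 - 53) / (11.20/√32) = -0.162
p-value = 0.8727

Since p-value > α = 0.01, we fail to reject H₀.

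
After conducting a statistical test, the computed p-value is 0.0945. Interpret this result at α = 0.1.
Since p = 0.0945 < α = 0.1, reject H₀.
There is sufficient evidence to reject the null hypothesis; the result is statistically significant at the 0.1 level.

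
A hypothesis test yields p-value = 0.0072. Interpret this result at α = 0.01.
Since p = 0.0072 < α = 0.01, reject H₀.
There is sufficient evidence to reject the null hypothesis; the result is statistically significant at the 0.01 level.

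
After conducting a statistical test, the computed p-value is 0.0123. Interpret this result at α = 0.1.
Since p = 0.0123 < α = 0.1, reject H₀.
There is sufficient evidence to reject the null hypothesis; the result is statistically significant at the 0.1 level.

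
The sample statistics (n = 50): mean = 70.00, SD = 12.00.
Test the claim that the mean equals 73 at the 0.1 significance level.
One-sample t-test:
H₀: μ = 73
H₁: μ ≠ 73
df = n - 1 = 49
t = (x̄ - μ₀) / (s/√n) = (70.00 - 73) / (12.00/√50) = -1.768
p-value = 0.0833

Since p-value < α = 0.1, we reject H₀.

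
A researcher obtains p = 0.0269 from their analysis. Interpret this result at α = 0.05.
Since p = 0.0269 < α = 0.05, reject H₀.
There is sufficient evidence to reject the null hypothesis; the result is statistically significant at the 0.05 level.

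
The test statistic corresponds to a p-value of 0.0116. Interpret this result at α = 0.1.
Since p = 0.0116 < α = 0.1, reject H₀.
There is sufficient evidence to reject the null hypothesis; the result is statistically significant at the 0.1 level.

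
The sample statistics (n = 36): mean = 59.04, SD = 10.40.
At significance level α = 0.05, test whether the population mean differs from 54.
One-sample t-test:
H₀: μ = 54
H₁: μ ≠ 54
df = n - 1 = 35
t = (x̄ - μ₀) / (s/√n) = (59.04 - 54) / (10.40/√36) = 2.908
p-value = 0.0063

Since p-value < α = 0.05, we reject H₀.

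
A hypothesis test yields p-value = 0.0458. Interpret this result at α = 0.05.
Since p = 0.0458 < α = 0.05, reject H₀.
There is sufficient evidence to reject the null hypothesis; the result is statistically significant at the 0.05 level.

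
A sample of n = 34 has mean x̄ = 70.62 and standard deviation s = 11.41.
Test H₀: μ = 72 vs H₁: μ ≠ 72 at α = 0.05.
One-sample t-test:
H₀: μ = 72
H₁: μ ≠ 72
df = n - 1 = 33
t = (x̄ - μ₀) / (s/√n) = (70.62 - 72) / (11.41/√34) = -0.705
p-value = 0.4856

Since p-value > α = 0.05, we fail to reject H₀.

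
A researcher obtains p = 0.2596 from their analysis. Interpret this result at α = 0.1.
Since p = 0.2596 > α = 0.1, fail to reject H₀.
There is insufficient evidence to reject the null hypothesis; the result is not statistically significant at the 0.1 level.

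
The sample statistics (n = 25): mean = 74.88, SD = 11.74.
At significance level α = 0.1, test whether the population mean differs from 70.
One-sample t-test:
H₀: μ = 70
H₁: μ ≠ 70
df = n - 1 = 24
t = (x̄ - μ₀) / (s/√n) = (74.88 - 70) / (11.74/√25) = 2.078
p-value = 0.0485

Since p-value < α = 0.1, we reject H₀.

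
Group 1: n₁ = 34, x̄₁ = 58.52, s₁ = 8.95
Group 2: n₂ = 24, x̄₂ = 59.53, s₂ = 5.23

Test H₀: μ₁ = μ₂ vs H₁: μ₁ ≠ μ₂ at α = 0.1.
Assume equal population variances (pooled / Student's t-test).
Student's two-sample t-test (equal variances):
H₀: μ₁ = μ₂
H₁: μ₁ ≠ μ₂
df = n₁ + n₂ - 2 = 56
Pooled variance s_p² = [(n₁-1)s₁² + (n₂-1)s₂²] / (n₁ + n₂ - 2) = [(33)(8.95²) + (23)(5.23²)] / 56 = 58.4375
SE = √(s_p²(1/n₁ + 1/n₂)) = √(58.4375 × (1/34 + 1/24)) = 2.0380
t = (x̄₁ - x̄₂) / SE = (58.52 - 59.53) / 2.0380 = -1.01 / 2.0380 = -0.496
p-value = 0.6221

Since p-value > α = 0.1, we fail to reject H₀.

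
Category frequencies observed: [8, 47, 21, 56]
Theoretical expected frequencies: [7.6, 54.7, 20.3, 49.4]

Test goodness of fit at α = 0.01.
Chi-square goodness of fit test:
H₀: observed counts match expected distribution
H₁: observed counts differ from expected distribution
df = k - 1 = 3
χ² = Σ(O - E)²/E
   = (8 - 7.6)²/7.6 + (47 - 54.7)²/54.7 + (21 - 20.3)²/20.3 + (56 - 49.4)²/49.4
   = 0.021 + 1.084 + 0.024 + 0.882
   = 2.01
p-value = 0.5702

Since p-value > α = 0.01, we fail to reject H₀.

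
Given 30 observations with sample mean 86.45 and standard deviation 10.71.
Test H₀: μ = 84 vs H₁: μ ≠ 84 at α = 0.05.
One-sample t-test:
H₀: μ = 84
H₁: μ ≠ 84
df = n - 1 = 29
t = (x̄ - μ₀) / (s/√n) = (86.45 - 84) / (10.71/√30) = 1.253
p-value = 0.2202

Since p-value > α = 0.05, we fail to reject H₀.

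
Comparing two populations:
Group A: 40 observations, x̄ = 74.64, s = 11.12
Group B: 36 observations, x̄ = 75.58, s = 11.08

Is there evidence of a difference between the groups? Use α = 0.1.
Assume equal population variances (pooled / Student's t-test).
Student's two-sample t-test (equal variances):
H₀: μ₁ = μ₂
H₁: μ₁ ≠ μ₂
df = n₁ + n₂ - 2 = 74
Pooled variance s_p² = [(n₁-1)s₁² + (n₂-1)s₂²] / (n₁ + n₂ - 2) = [(39)(11.12²) + (35)(11.08²)] / 74 = 123.2344
SE = √(s_p²(1/n₁ + 1/n₂)) = √(123.2344 × (1/40 + 1/36)) = 2.5503
t = (x̄₁ - x̄₂) / SE = (74.64 - 75.58) / 2.5503 = -0.94 / 2.5503 = -0.369
p-value = 0.7135

Since p-value > α = 0.1, we fail to reject H₀.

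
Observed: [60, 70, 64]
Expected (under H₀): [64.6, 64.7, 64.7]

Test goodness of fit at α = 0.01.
Chi-square goodness of fit test:
H₀: observed counts match expected distribution
H₁: observed counts differ from expected distribution
df = k - 1 = 2
χ² = Σ(O - E)²/E
   = (60 - 64.6)²/64.6 + (70 - 64.7)²/64.7 + (64 - 64.7)²/64.7
   = 0.328 + 0.434 + 0.008
   = 0.77
p-value = 0.6807

Since p-value > α = 0.01, we fail to reject H₀.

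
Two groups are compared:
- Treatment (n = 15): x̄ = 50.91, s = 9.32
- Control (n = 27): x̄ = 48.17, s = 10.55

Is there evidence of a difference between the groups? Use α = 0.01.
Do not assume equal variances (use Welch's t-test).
Welch's two-sample t-test:
H₀: μ₁ = μ₂
H₁: μ₁ ≠ μ₂
s₁²/n₁ = 9.32²/15 = 5.7908,  s₂²/n₂ = 10.55²/27 = 4.1223
SE = √(s₁²/n₁ + s₂²/n₂) = √(5.7908 + 4.1223) = 3.1485
df (Welch-Satterthwaite) = (s₁²/n₁ + s₂²/n₂)² / [(s₁²/n₁)²/(n₁-1) + (s₂²/n₂)²/(n₂-1)] ≈ 32.23
t = (x̄₁ - x̄₂) / SE = (50.91 - 48.17) / 3.1485 = 2.74 / 3.1485 = 0.870
p-value = 0.3906

Since p-value > α = 0.01, we fail to reject H₀.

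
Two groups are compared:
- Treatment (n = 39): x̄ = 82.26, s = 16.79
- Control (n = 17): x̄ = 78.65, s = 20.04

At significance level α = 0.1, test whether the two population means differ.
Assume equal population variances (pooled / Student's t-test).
Student's two-sample t-test (equal variances):
H₀: μ₁ = μ₂
H₁: μ₁ ≠ μ₂
df = n₁ + n₂ - 2 = 54
Pooled variance s_p² = [(n₁-1)s₁² + (n₂-1)s₂²] / (n₁ + n₂ - 2) = [(38)(16.79²) + (16)(20.04²)] / 54 = 317.3700
SE = √(s_p²(1/n₁ + 1/n₂)) = √(317.3700 × (1/39 + 1/17)) = 5.1775
t = (x̄₁ - x̄₂) / SE = (82.26 - 78.65) / 5.1775 = 3.61 / 5.1775 = 0.697
p-value = 0.4886

Since p-value > α = 0.1, we fail to reject H₀.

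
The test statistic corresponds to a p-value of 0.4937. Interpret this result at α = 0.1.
Since p = 0.4937 > α = 0.1, fail to reject H₀.
There is insufficient evidence to reject the null hypothesis; the result is not statistically significant at the 0.1 level.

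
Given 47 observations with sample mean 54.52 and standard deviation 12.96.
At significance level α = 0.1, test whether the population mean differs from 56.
One-sample t-test:
H₀: μ = 56
H₁: μ ≠ 56
df = n - 1 = 46
t = (x̄ - μ₀) / (s/√n) = (54.52 - 56) / (12.96/√47) = -0.783
p-value = 0.4377

Since p-value > α = 0.1, we fail to reject H₀.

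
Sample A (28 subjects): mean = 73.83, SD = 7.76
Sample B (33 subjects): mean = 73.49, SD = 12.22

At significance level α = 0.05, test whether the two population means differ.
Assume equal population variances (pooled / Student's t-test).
Student's two-sample t-test (equal variances):
H₀: μ₁ = μ₂
H₁: μ₁ ≠ μ₂
df = n₁ + n₂ - 2 = 59
Pooled variance s_p² = [(n₁-1)s₁² + (n₂-1)s₂²] / (n₁ + n₂ - 2) = [(27)(7.76²) + (32)(12.22²)] / 59 = 108.5489
SE = √(s_p²(1/n₁ + 1/n₂)) = √(108.5489 × (1/28 + 1/33)) = 2.6770
t = (x̄₁ - x̄₂) / SE = (73.83 - 73.49) / 2.6770 = 0.34 / 2.6770 = 0.127
p-value = 0.8994

Since p-value > α = 0.05, we fail to reject H₀.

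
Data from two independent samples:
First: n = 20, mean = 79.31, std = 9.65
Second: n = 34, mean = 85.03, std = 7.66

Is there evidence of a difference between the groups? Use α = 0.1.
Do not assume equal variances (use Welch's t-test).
Welch's two-sample t-test:
H₀: μ₁ = μ₂
H₁: μ₁ ≠ μ₂
s₁²/n₁ = 9.65²/20 = 4.6561,  s₂²/n₂ = 7.66²/34 = 1.7258
SE = √(s₁²/n₁ + s₂²/n₂) = √(4.6561 + 1.7258) = 2.5262
df (Welch-Satterthwaite) = (s₁²/n₁ + s₂²/n₂)² / [(s₁²/n₁)²/(n₁-1) + (s₂²/n₂)²/(n₂-1)] ≈ 33.08
t = (x̄₁ - x̄₂) / SE = (79.31 - 85.03) / 2.5262 = -5.72 / 2.5262 = -2.264
p-value = 0.0302

Since p-value < α = 0.1, we reject H₀.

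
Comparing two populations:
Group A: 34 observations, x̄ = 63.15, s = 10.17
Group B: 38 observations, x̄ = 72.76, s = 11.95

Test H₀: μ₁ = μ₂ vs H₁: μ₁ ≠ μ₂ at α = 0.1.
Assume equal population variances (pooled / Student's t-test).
Student's two-sample t-test (equal variances):
H₀: μ₁ = μ₂
H₁: μ₁ ≠ μ₂
df = n₁ + n₂ - 2 = 70
Pooled variance s_p² = [(n₁-1)s₁² + (n₂-1)s₂²] / (n₁ + n₂ - 2) = [(33)(10.17²) + (37)(11.95²)] / 70 = 124.2407
SE = √(s_p²(1/n₁ + 1/n₂)) = √(124.2407 × (1/34 + 1/38)) = 2.6313
t = (x̄₁ - x̄₂) / SE = (63.15 - 72.76) / 2.6313 = -9.61 / 2.6313 = -3.652
p-value = 0.0005

Since p-value < α = 0.1, we reject H₀.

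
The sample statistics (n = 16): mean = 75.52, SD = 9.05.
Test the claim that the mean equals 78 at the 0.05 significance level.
One-sample t-test:
H₀: μ = 78
H₁: μ ≠ 78
df = n - 1 = 15
t = (x̄ - μ₀) / (s/√n) = (75.52 - 78) / (9.05/√16) = -1.096
p-value = 0.2903

Since p-value > α = 0.05, we fail to reject H₀.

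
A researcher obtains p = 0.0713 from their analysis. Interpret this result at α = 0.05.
Since p = 0.0713 > α = 0.05, fail to reject H₀.
There is insufficient evidence to reject the null hypothesis; the result is not statistically significant at the 0.05 level.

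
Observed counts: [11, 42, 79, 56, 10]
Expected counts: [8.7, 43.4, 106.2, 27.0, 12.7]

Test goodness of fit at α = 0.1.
Chi-square goodness of fit test:
H₀: observed counts match expected distribution
H₁: observed counts differ from expected distribution
df = k - 1 = 4
χ² = Σ(O - E)²/E
   = (11 - 8.7)²/8.7 + (42 - 43.4)²/43.4 + (79 - 106.2)²/106.2 + (56 - 27.0)²/27.0 + (10 - 12.7)²/12.7
   = 0.608 + 0.045 + 6.966 + 31.148 + 0.574
   = 39.34
p-value < 0.0001

Since p-value < α = 0.1, we reject H₀.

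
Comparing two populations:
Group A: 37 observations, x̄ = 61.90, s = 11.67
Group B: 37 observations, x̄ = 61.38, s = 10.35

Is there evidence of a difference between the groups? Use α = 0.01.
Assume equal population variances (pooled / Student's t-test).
Student's two-sample t-test (equal variances):
H₀: μ₁ = μ₂
H₁: μ₁ ≠ μ₂
df = n₁ + n₂ - 2 = 72
Pooled variance s_p² = [(n₁-1)s₁² + (n₂-1)s₂²] / (n₁ + n₂ - 2) = [(36)(11.67²) + (36)(10.35²)] / 72 = 121.6557
SE = √(s_p²(1/n₁ + 1/n₂)) = √(121.6557 × (1/37 + 1/37)) = 2.5644
t = (x̄₁ - x̄₂) / SE = (61.90 - 61.38) / 2.5644 = 0.52 / 2.5644 = 0.203
p-value = 0.8399

Since p-value > α = 0.01, we fail to reject H₀.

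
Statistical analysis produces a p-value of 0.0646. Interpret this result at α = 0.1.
Since p = 0.0646 < α = 0.1, reject H₀.
There is sufficient evidence to reject the null hypothesis; the result is statistically significant at the 0.1 level.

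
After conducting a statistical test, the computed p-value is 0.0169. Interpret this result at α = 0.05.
Since p = 0.0169 < α = 0.05, reject H₀.
There is sufficient evidence to reject the null hypothesis; the result is statistically significant at the 0.05 level.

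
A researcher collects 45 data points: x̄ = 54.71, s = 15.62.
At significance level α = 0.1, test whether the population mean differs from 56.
One-sample t-test:
H₀: μ = 56
H₁: μ ≠ 56
df = n - 1 = 44
t = (x̄ - μ₀) / (s/√n) = (54.71 - 56) / (15.62/√45) = -0.554
p-value = 0.5824

Since p-value > α = 0.1, we fail to reject H₀.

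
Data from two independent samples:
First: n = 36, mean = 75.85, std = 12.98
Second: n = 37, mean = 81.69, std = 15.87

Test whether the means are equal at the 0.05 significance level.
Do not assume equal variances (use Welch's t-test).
Welch's two-sample t-test:
H₀: μ₁ = μ₂
H₁: μ₁ ≠ μ₂
s₁²/n₁ = 12.98²/36 = 4.6800,  s₂²/n₂ = 15.87²/37 = 6.8069
SE = √(s₁²/n₁ + s₂²/n₂) = √(4.6800 + 6.8069) = 3.3892
df (Welch-Satterthwaite) = (s₁²/n₁ + s₂²/n₂)² / [(s₁²/n₁)²/(n₁-1) + (s₂²/n₂)²/(n₂-1)] ≈ 68.98
t = (x̄₁ - x̄₂) / SE = (75.85 - 81.69) / 3.3892 = -5.84 / 3.3892 = -1.723
p-value = 0.0894

Since p-value > α = 0.05, we fail to reject H₀.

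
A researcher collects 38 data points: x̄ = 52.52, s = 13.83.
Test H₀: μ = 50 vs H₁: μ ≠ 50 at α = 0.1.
One-sample t-test:
H₀: μ = 50
H₁: μ ≠ 50
df = n - 1 = 37
t = (x̄ - μ₀) / (s/√n) = (52.52 - 50) / (13.83/√38) = 1.123
p-value = 0.2686

Since p-value > α = 0.1, we fail to reject H₀.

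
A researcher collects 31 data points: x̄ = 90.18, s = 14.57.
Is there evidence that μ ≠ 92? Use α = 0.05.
One-sample t-test:
H₀: μ = 92
H₁: μ ≠ 92
df = n - 1 = 30
t = (x̄ - μ₀) / (s/√n) = (90.18 - 92) / (14.57/√31) = -0.695
p-value = 0.4921

Since p-value > α = 0.05, we fail to reject H₀.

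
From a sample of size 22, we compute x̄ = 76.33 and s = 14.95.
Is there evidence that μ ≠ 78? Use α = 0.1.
One-sample t-test:
H₀: μ = 78
H₁: μ ≠ 78
df = n - 1 = 21
t = (x̄ - μ₀) / (s/√n) = (76.33 - 78) / (14.95/√22) = -0.524
p-value = 0.6058

Since p-value > α = 0.1, we fail to reject H₀.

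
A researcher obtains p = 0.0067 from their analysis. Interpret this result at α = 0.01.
Since p = 0.0067 < α = 0.01, reject H₀.
There is sufficient evidence to reject the null hypothesis; the result is statistically significant at the 0.01 level.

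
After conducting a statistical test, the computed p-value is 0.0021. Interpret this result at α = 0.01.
Since p = 0.0021 < α = 0.01, reject H₀.
There is sufficient evidence to reject the null hypothesis; the result is statistically significant at the 0.01 level.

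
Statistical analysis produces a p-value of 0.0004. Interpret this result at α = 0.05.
Since p = 0.0004 < α = 0.05, reject H₀.
There is sufficient evidence to reject the null hypothesis; the result is statistically significant at the 0.05 level.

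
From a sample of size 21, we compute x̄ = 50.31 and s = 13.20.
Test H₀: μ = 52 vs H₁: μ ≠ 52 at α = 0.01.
One-sample t-test:
H₀: μ = 52
H₁: μ ≠ 52
df = n - 1 = 20
t = (x̄ - μ₀) / (s/√n) = (50.31 - 52) / (13.20/√21) = -0.587
p-value = 0.5640

Since p-value > α = 0.01, we fail to reject H₀.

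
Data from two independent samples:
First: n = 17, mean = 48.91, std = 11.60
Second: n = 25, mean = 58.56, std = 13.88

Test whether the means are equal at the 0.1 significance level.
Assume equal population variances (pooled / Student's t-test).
Student's two-sample t-test (equal variances):
H₀: μ₁ = μ₂
H₁: μ₁ ≠ μ₂
df = n₁ + n₂ - 2 = 40
Pooled variance s_p² = [(n₁-1)s₁² + (n₂-1)s₂²] / (n₁ + n₂ - 2) = [(16)(11.60²) + (24)(13.88²)] / 40 = 169.4166
SE = √(s_p²(1/n₁ + 1/n₂)) = √(169.4166 × (1/17 + 1/25)) = 4.0917
t = (x̄₁ - x̄₂) / SE = (48.91 - 58.56) / 4.0917 = -9.65 / 4.0917 = -2.358
p-value = 0.0233

Since p-value < α = 0.1, we reject H₀.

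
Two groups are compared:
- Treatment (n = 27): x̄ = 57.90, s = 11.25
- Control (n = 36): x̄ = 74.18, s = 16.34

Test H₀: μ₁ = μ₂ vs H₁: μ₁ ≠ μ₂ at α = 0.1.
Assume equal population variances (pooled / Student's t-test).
Student's two-sample t-test (equal variances):
H₀: μ₁ = μ₂
H₁: μ₁ ≠ μ₂
df = n₁ + n₂ - 2 = 61
Pooled variance s_p² = [(n₁-1)s₁² + (n₂-1)s₂²] / (n₁ + n₂ - 2) = [(26)(11.25²) + (35)(16.34²)] / 61 = 207.1389
SE = √(s_p²(1/n₁ + 1/n₂)) = √(207.1389 × (1/27 + 1/36)) = 3.6641
t = (x̄₁ - x̄₂) / SE = (57.90 - 74.18) / 3.6641 = -16.28 / 3.6641 = -4.443
p-value < 0.0001

Since p-value < α = 0.1, we reject H₀.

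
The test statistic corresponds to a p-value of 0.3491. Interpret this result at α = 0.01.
Since p = 0.3491 > α = 0.01, fail to reject H₀.
There is insufficient evidence to reject the null hypothesis; the result is not statistically significant at the 0.01 level.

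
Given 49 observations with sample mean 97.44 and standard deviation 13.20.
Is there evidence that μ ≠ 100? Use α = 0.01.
One-sample t-test:
H₀: μ = 100
H₁: μ ≠ 100
df = n - 1 = 48
t = (x̄ - μ₀) / (s/√n) = (97.44 - 100) / (13.20/√49) = -1.358
p-value = 0.1809

Since p-value > α = 0.01, we fail to reject H₀.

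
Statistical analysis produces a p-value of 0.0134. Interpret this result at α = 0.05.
Since p = 0.0134 < α = 0.05, reject H₀.
There is sufficient evidence to reject the null hypothesis; the result is statistically significant at the 0.05 level.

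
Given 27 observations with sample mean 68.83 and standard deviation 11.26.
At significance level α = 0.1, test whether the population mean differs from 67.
One-sample t-test:
H₀: μ = 67
H₁: μ ≠ 67
df = n - 1 = 26
t = (x̄ - μ₀) / (s/√n) = (68.83 - 67) / (11.26/√27) = 0.844
p-value = 0.4061

Since p-value > α = 0.1, we fail to reject H₀.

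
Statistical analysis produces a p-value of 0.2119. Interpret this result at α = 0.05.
Since p = 0.2119 > α = 0.05, fail to reject H₀.
There is insufficient evidence to reject the null hypothesis; the result is not statistically significant at the 0.05 level.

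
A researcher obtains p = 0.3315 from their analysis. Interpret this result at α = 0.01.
Since p = 0.3315 > α = 0.01, fail to reject H₀.
There is insufficient evidence to reject the null hypothesis; the result is not statistically significant at the 0.01 level.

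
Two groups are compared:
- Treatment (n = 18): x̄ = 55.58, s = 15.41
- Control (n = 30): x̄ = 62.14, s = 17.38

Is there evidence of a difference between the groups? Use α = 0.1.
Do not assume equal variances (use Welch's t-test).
Welch's two-sample t-test:
H₀: μ₁ = μ₂
H₁: μ₁ ≠ μ₂
s₁²/n₁ = 15.41²/18 = 13.1927,  s₂²/n₂ = 17.38²/30 = 10.0688
SE = √(s₁²/n₁ + s₂²/n₂) = √(13.1927 + 10.0688) = 4.8230
df (Welch-Satterthwaite) = (s₁²/n₁ + s₂²/n₂)² / [(s₁²/n₁)²/(n₁-1) + (s₂²/n₂)²/(n₂-1)] ≈ 39.40
t = (x̄₁ - x̄₂) / SE = (55.58 - 62.14) / 4.8230 = -6.56 / 4.8230 = -1.360
p-value = 0.1815

Since p-value > α = 0.1, we fail to reject H₀.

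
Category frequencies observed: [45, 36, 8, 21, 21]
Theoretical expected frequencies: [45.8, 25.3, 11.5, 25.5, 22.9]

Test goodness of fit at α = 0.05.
Chi-square goodness of fit test:
H₀: observed counts match expected distribution
H₁: observed counts differ from expected distribution
df = k - 1 = 4
χ² = Σ(O - E)²/E
   = (45 - 45.8)²/45.8 + (36 - 25.3)²/25.3 + (8 - 11.5)²/11.5 + (21 - 25.5)²/25.5 + (21 - 22.9)²/22.9
   = 0.014 + 4.525 + 1.065 + 0.794 + 0.158
   = 6.56
p-value = 0.1613

Since p-value > α = 0.05, we fail to reject H₀.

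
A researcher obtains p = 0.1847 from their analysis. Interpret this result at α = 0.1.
Since p = 0.1847 > α = 0.1, fail to reject H₀.
There is insufficient evidence to reject the null hypothesis; the result is not statistically significant at the 0.1 level.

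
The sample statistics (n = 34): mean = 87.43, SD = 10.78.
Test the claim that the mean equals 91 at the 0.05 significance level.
One-sample t-test:
H₀: μ = 91
H₁: μ ≠ 91
df = n - 1 = 33
t = (x̄ - μ₀) / (s/√n) = (87.43 - 91) / (10.78/√34) = -1.931
p-value = 0.0621

Since p-value > α = 0.05, we fail to reject H₀.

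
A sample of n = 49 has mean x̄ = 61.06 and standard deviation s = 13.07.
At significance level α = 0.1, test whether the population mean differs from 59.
One-sample t-test:
H₀: μ = 59
H₁: μ ≠ 59
df = n - 1 = 48
t = (x̄ - μ₀) / (s/√n) = (61.06 - 59) / (13.07/√49) = 1.103
p-value = 0.2754

Since p-value > α = 0.1, we fail to reject H₀.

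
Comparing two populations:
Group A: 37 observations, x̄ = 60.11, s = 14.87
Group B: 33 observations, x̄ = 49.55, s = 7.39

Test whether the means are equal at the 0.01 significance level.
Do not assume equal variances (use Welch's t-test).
Welch's two-sample t-test:
H₀: μ₁ = μ₂
H₁: μ₁ ≠ μ₂
s₁²/n₁ = 14.87²/37 = 5.9761,  s₂²/n₂ = 7.39²/33 = 1.6549
SE = √(s₁²/n₁ + s₂²/n₂) = √(5.9761 + 1.6549) = 2.7624
df (Welch-Satterthwaite) = (s₁²/n₁ + s₂²/n₂)² / [(s₁²/n₁)²/(n₁-1) + (s₂²/n₂)²/(n₂-1)] ≈ 54.04
t = (x̄₁ - x̄₂) / SE = (60.11 - 49.55) / 2.7624 = 10.56 / 2.7624 = 3.823
p-value = 0.0003

Since p-value < α = 0.01, we reject H₀.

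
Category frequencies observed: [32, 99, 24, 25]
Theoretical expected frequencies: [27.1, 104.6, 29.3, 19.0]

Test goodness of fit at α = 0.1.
Chi-square goodness of fit test:
H₀: observed counts match expected distribution
H₁: observed counts differ from expected distribution
df = k - 1 = 3
χ² = Σ(O - E)²/E
   = (32 - 27.1)²/27.1 + (99 - 104.6)²/104.6 + (24 - 29.3)²/29.3 + (25 - 19.0)²/19.0
   = 0.886 + 0.300 + 0.959 + 1.895
   = 4.04
p-value = 0.2573

Since p-value > α = 0.1, we fail to reject H₀.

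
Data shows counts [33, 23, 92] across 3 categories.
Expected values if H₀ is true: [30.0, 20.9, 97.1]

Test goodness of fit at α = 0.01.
Chi-square goodness of fit test:
H₀: observed counts match expected distribution
H₁: observed counts differ from expected distribution
df = k - 1 = 2
χ² = Σ(O - E)²/E
   = (33 - 30.0)²/30.0 + (23 - 20.9)²/20.9 + (92 - 97.1)²/97.1
   = 0.300 + 0.211 + 0.268
   = 0.78
p-value = 0.6774

Since p-value > α = 0.01, we fail to reject H₀.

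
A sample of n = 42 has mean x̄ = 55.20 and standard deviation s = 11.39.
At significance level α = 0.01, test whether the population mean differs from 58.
One-sample t-test:
H₀: μ = 58
H₁: μ ≠ 58
df = n - 1 = 41
t = (x̄ - μ₀) / (s/√n) = (55.20 - 58) / (11.39/√42) = -1.593
p-value = 0.1188

Since p-value > α = 0.01, we fail to reject H₀.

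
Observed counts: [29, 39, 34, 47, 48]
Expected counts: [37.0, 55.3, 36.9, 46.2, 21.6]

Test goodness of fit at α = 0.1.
Chi-square goodness of fit test:
H₀: observed counts match expected distribution
H₁: observed counts differ from expected distribution
df = k - 1 = 4
χ² = Σ(O - E)²/E
   = (29 - 37.0)²/37.0 + (39 - 55.3)²/55.3 + (34 - 36.9)²/36.9 + (47 - 46.2)²/46.2 + (48 - 21.6)²/21.6
   = 1.730 + 4.805 + 0.228 + 0.014 + 32.267
   = 39.04
p-value < 0.0001

Since p-value < α = 0.1, we reject H₀.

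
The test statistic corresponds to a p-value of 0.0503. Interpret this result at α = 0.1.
Since p = 0.0503 < α = 0.1, reject H₀.
There is sufficient evidence to reject the null hypothesis; the result is statistically significant at the 0.1 level.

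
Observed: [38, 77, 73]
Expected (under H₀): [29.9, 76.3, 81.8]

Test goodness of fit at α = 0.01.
Chi-square goodness of fit test:
H₀: observed counts match expected distribution
H₁: observed counts differ from expected distribution
df = k - 1 = 2
χ² = Σ(O - E)²/E
   = (38 - 29.9)²/29.9 + (77 - 76.3)²/76.3 + (73 - 81.8)²/81.8
   = 2.194 + 0.006 + 0.947
   = 3.15
p-value = 0.2073

Since p-value > α = 0.01, we fail to reject H₀.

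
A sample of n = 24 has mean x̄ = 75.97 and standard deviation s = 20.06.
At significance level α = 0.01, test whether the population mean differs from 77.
One-sample t-test:
H₀: μ = 77
H₁: μ ≠ 77
df = n - 1 = 23
t = (x̄ - μ₀) / (s/√n) = (75.97 - 77) / (20.06/√24) = -0.252
p-value = 0.8036

Since p-value > α = 0.01, we fail to reject H₀.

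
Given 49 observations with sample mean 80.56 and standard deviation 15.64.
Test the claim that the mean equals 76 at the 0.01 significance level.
One-sample t-test:
H₀: μ = 76
H₁: μ ≠ 76
df = n - 1 = 48
t = (x̄ - μ₀) / (s/√n) = (80.56 - 76) / (15.64/√49) = 2.041
p-value = 0.0468

Since p-value > α = 0.01, we fail to reject H₀.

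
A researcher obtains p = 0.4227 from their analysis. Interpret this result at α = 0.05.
Since p = 0.4227 > α = 0.05, fail to reject H₀.
There is insufficient evidence to reject the null hypothesis; the result is not statistically significant at the 0.05 level.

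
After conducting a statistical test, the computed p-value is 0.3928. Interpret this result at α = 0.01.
Since p = 0.3928 > α = 0.01, fail to reject H₀.
There is insufficient evidence to reject the null hypothesis; the result is not statistically significant at the 0.01 level.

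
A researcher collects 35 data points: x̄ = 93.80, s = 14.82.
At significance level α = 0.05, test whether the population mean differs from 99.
One-sample t-test:
H₀: μ = 99
H₁: μ ≠ 99
df = n - 1 = 34
t = (x̄ - μ₀) / (s/√n) = (93.80 - 99) / (14.82/√35) = -2.076
p-value = 0.0455

Since p-value < α = 0.05, we reject H₀.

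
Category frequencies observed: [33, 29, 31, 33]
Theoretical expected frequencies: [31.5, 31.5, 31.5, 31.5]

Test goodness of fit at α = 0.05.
Chi-square goodness of fit test:
H₀: observed counts match expected distribution
H₁: observed counts differ from expected distribution
df = k - 1 = 3
χ² = Σ(O - E)²/E
   = (33 - 31.5)²/31.5 + (29 - 31.5)²/31.5 + (31 - 31.5)²/31.5 + (33 - 31.5)²/31.5
   = 0.071 + 0.198 + 0.008 + 0.071
   = 0.35
p-value = 0.9505

Since p-value > α = 0.05, we fail to reject H₀.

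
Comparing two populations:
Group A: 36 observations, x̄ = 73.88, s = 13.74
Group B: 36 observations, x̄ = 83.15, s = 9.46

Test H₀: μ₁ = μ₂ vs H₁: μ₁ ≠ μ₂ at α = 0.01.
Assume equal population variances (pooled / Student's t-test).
Student's two-sample t-test (equal variances):
H₀: μ₁ = μ₂
H₁: μ₁ ≠ μ₂
df = n₁ + n₂ - 2 = 70
Pooled variance s_p² = [(n₁-1)s₁² + (n₂-1)s₂²] / (n₁ + n₂ - 2) = [(35)(13.74²) + (35)(9.46²)] / 70 = 139.1396
SE = √(s_p²(1/n₁ + 1/n₂)) = √(139.1396 × (1/36 + 1/36)) = 2.7803
t = (x̄₁ - x̄₂) / SE = (73.88 - 83.15) / 2.7803 = -9.27 / 2.7803 = -3.334
p-value = 0.0014

Since p-value < α = 0.01, we reject H₀.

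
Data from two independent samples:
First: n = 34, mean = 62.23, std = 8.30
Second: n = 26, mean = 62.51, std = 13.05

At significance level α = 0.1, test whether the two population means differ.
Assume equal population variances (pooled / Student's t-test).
Student's two-sample t-test (equal variances):
H₀: μ₁ = μ₂
H₁: μ₁ ≠ μ₂
df = n₁ + n₂ - 2 = 58
Pooled variance s_p² = [(n₁-1)s₁² + (n₂-1)s₂²] / (n₁ + n₂ - 2) = [(33)(8.30²) + (25)(13.05²)] / 58 = 112.6023
SE = √(s_p²(1/n₁ + 1/n₂)) = √(112.6023 × (1/34 + 1/26)) = 2.7645
t = (x̄₁ - x̄₂) / SE = (62.23 - 62.51) / 2.7645 = -0.28 / 2.7645 = -0.101
p-value = 0.9197

Since p-value > α = 0.1, we fail to reject H₀.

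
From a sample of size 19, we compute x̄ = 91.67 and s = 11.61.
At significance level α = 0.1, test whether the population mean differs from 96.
One-sample t-test:
H₀: μ = 96
H₁: μ ≠ 96
df = n - 1 = 18
t = (x̄ - μ₀) / (s/√n) = (91.67 - 96) / (11.61/√19) = -1.626
p-value = 0.1214

Since p-value > α = 0.1, we fail to reject H₀.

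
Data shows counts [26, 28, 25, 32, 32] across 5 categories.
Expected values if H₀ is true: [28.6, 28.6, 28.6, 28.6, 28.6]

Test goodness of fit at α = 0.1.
Chi-square goodness of fit test:
H₀: observed counts match expected distribution
H₁: observed counts differ from expected distribution
df = k - 1 = 4
χ² = Σ(O - E)²/E
   = (26 - 28.6)²/28.6 + (28 - 28.6)²/28.6 + (25 - 28.6)²/28.6 + (32 - 28.6)²/28.6 + (32 - 28.6)²/28.6
   = 0.236 + 0.013 + 0.453 + 0.404 + 0.404
   = 1.51
p-value = 0.8248

Since p-value > α = 0.1, we fail to reject H₀.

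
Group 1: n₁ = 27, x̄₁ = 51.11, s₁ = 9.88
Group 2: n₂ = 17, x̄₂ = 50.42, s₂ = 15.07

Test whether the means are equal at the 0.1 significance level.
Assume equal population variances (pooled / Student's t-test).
Student's two-sample t-test (equal variances):
H₀: μ₁ = μ₂
H₁: μ₁ ≠ μ₂
df = n₁ + n₂ - 2 = 42
Pooled variance s_p² = [(n₁-1)s₁² + (n₂-1)s₂²] / (n₁ + n₂ - 2) = [(26)(9.88²) + (16)(15.07²)] / 42 = 146.9441
SE = √(s_p²(1/n₁ + 1/n₂)) = √(146.9441 × (1/27 + 1/17)) = 3.7532
t = (x̄₁ - x̄₂) / SE = (51.11 - 50.42) / 3.7532 = 0.69 / 3.7532 = 0.184
p-value = 0.8550

Since p-value > α = 0.1, we fail to reject H₀.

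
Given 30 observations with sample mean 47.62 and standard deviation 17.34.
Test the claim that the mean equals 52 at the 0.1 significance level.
One-sample t-test:
H₀: μ = 52
H₁: μ ≠ 52
df = n - 1 = 29
t = (x̄ - μ₀) / (s/√n) = (47.62 - 52) / (17.34/√30) = -1.384
p-value = 0.1771

Since p-value > α = 0.1, we fail to reject H₀.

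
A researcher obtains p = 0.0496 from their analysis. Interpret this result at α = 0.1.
Since p = 0.0496 < α = 0.1, reject H₀.
There is sufficient evidence to reject the null hypothesis; the result is statistically significant at the 0.1 level.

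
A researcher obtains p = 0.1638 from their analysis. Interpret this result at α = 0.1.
Since p = 0.1638 > α = 0.1, fail to reject H₀.
There is insufficient evidence to reject the null hypothesis; the result is not statistically significant at the 0.1 level.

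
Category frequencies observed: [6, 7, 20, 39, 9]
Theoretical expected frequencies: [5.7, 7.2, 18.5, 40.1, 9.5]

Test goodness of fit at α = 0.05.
Chi-square goodness of fit test:
H₀: observed counts match expected distribution
H₁: observed counts differ from expected distribution
df = k - 1 = 4
χ² = Σ(O - E)²/E
   = (6 - 5.7)²/5.7 + (7 - 7.2)²/7.2 + (20 - 18.5)²/18.5 + (39 - 40.1)²/40.1 + (9 - 9.5)²/9.5
   = 0.016 + 0.006 + 0.122 + 0.030 + 0.026
   = 0.20
p-value = 0.9953

Since p-value > α = 0.05, we fail to reject H₀.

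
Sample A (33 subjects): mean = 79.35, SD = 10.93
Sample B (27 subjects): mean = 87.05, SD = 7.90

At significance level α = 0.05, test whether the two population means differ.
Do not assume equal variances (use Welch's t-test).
Welch's two-sample t-test:
H₀: μ₁ = μ₂
H₁: μ₁ ≠ μ₂
s₁²/n₁ = 10.93²/33 = 3.6201,  s₂²/n₂ = 7.90²/27 = 2.3115
SE = √(s₁²/n₁ + s₂²/n₂) = √(3.6201 + 2.3115) = 2.4355
df (Welch-Satterthwaite) = (s₁²/n₁ + s₂²/n₂)² / [(s₁²/n₁)²/(n₁-1) + (s₂²/n₂)²/(n₂-1)] ≈ 57.21
t = (x̄₁ - x̄₂) / SE = (79.35 - 87.05) / 2.4355 = -7.70 / 2.4355 = -3.162
p-value = 0.0025

Since p-value < α = 0.05, we reject H₀.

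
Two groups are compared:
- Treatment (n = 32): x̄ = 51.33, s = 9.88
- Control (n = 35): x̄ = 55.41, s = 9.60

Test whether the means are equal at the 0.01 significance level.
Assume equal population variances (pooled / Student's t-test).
Student's two-sample t-test (equal variances):
H₀: μ₁ = μ₂
H₁: μ₁ ≠ μ₂
df = n₁ + n₂ - 2 = 65
Pooled variance s_p² = [(n₁-1)s₁² + (n₂-1)s₂²] / (n₁ + n₂ - 2) = [(31)(9.88²) + (34)(9.60²)] / 65 = 94.7613
SE = √(s_p²(1/n₁ + 1/n₂)) = √(94.7613 × (1/32 + 1/35)) = 2.3809
t = (x̄₁ - x̄₂) / SE = (51.33 - 55.41) / 2.3809 = -4.08 / 2.3809 = -1.714
p-value = 0.0914

Since p-value > α = 0.01, we fail to reject H₀.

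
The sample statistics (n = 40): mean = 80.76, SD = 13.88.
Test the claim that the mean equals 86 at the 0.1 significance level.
One-sample t-test:
H₀: μ = 86
H₁: μ ≠ 86
df = n - 1 = 39
t = (x̄ - μ₀) / (s/√n) = (80.76 - 86) / (13.88/√40) = -2.388
p-value = 0.0219

Since p-value < α = 0.1, we reject H₀.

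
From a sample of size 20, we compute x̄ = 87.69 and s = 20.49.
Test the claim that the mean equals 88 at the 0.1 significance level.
One-sample t-test:
H₀: μ = 88
H₁: μ ≠ 88
df = n - 1 = 19
t = (x̄ - μ₀) / (s/√n) = (87.69 - 88) / (20.49/√20) = -0.068
p-value = 0.9468

Since p-value > α = 0.1, we fail to reject H₀.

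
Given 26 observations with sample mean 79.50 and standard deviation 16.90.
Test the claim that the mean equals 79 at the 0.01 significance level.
One-sample t-test:
H₀: μ = 79
H₁: μ ≠ 79
df = n - 1 = 25
t = (x̄ - μ₀) / (s/√n) = (79.50 - 79) / (16.90/√26) = 0.151
p-value = 0.8813

Since p-value > α = 0.01, we fail to reject H₀.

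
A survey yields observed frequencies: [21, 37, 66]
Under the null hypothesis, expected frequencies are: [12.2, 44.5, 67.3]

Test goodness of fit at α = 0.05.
Chi-square goodness of fit test:
H₀: observed counts match expected distribution
H₁: observed counts differ from expected distribution
df = k - 1 = 2
χ² = Σ(O - E)²/E
   = (21 - 12.2)²/12.2 + (37 - 44.5)²/44.5 + (66 - 67.3)²/67.3
   = 6.348 + 1.264 + 0.025
   = 7.64
p-value = 0.0220

Since p-value < α = 0.05, we reject H₀.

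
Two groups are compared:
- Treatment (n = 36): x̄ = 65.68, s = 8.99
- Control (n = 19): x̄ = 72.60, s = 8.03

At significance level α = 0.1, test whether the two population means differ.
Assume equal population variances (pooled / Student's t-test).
Student's two-sample t-test (equal variances):
H₀: μ₁ = μ₂
H₁: μ₁ ≠ μ₂
df = n₁ + n₂ - 2 = 53
Pooled variance s_p² = [(n₁-1)s₁² + (n₂-1)s₂²] / (n₁ + n₂ - 2) = [(35)(8.99²) + (18)(8.03²)] / 53 = 75.2709
SE = √(s_p²(1/n₁ + 1/n₂)) = √(75.2709 × (1/36 + 1/19)) = 2.4602
t = (x̄₁ - x̄₂) / SE = (65.68 - 72.60) / 2.4602 = -6.92 / 2.4602 = -2.813
p-value = 0.0069

Since p-value < α = 0.1, we reject H₀.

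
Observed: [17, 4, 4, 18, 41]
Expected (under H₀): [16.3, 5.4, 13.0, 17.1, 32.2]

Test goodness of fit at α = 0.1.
Chi-square goodness of fit test:
H₀: observed counts match expected distribution
H₁: observed counts differ from expected distribution
df = k - 1 = 4
χ² = Σ(O - E)²/E
   = (17 - 16.3)²/16.3 + (4 - 5.4)²/5.4 + (4 - 13.0)²/13.0 + (18 - 17.1)²/17.1 + (41 - 32.2)²/32.2
   = 0.030 + 0.363 + 6.231 + 0.047 + 2.405
   = 9.08
p-value = 0.0592

Since p-value < α = 0.1, we reject H₀.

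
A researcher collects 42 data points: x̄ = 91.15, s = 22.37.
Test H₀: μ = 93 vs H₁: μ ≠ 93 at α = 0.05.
One-sample t-test:
H₀: μ = 93
H₁: μ ≠ 93
df = n - 1 = 41
t = (x̄ - μ₀) / (s/√n) = (91.15 - 93) / (22.37/√42) = -0.536
p-value = 0.5949

Since p-value > α = 0.05, we fail to reject H₀.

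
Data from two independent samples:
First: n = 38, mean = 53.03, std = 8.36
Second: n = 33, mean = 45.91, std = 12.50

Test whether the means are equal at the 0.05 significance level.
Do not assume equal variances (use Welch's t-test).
Welch's two-sample t-test:
H₀: μ₁ = μ₂
H₁: μ₁ ≠ μ₂
s₁²/n₁ = 8.36²/38 = 1.8392,  s₂²/n₂ = 12.50²/33 = 4.7348
SE = √(s₁²/n₁ + s₂²/n₂) = √(1.8392 + 4.7348) = 2.5640
df (Welch-Satterthwaite) = (s₁²/n₁ + s₂²/n₂)² / [(s₁²/n₁)²/(n₁-1) + (s₂²/n₂)²/(n₂-1)] ≈ 54.57
t = (x̄₁ - x̄₂) / SE = (53.03 - 45.91) / 2.5640 = 7.12 / 2.5640 = 2.777
p-value = 0.0075

Since p-value < α = 0.05, we reject H₀.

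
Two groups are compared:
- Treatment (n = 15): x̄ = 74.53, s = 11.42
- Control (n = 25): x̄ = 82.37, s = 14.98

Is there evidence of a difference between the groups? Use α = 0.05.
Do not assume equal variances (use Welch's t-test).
Welch's two-sample t-test:
H₀: μ₁ = μ₂
H₁: μ₁ ≠ μ₂
s₁²/n₁ = 11.42²/15 = 8.6944,  s₂²/n₂ = 14.98²/25 = 8.9760
SE = √(s₁²/n₁ + s₂²/n₂) = √(8.6944 + 8.9760) = 4.2036
df (Welch-Satterthwaite) = (s₁²/n₁ + s₂²/n₂)² / [(s₁²/n₁)²/(n₁-1) + (s₂²/n₂)²/(n₂-1)] ≈ 35.66
t = (x̄₁ - x̄₂) / SE = (74.53 - 82.37) / 4.2036 = -7.84 / 4.2036 = -1.865
p-value = 0.0704

Since p-value > α = 0.05, we fail to reject H₀.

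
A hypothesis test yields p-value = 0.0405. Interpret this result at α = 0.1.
Since p = 0.0405 < α = 0.1, reject H₀.
There is sufficient evidence to reject the null hypothesis; the result is statistically significant at the 0.1 level.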